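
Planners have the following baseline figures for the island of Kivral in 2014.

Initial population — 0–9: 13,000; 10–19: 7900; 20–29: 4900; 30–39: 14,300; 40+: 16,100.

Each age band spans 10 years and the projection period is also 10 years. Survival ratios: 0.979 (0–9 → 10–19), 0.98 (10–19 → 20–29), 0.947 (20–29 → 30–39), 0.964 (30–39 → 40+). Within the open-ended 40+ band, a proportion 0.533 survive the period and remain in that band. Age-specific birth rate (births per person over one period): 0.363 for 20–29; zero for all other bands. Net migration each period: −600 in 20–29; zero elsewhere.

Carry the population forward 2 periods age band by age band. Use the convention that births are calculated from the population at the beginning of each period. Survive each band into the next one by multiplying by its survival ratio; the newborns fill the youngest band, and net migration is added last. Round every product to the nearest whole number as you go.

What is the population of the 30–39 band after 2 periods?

Period 1.
Births: 4900 × 0.363 = 1779
10–19: 13000 × 0.979 = 12727
20–29: 7900 × 0.98 = 7742
30–39: 4900 × 0.947 = 4640
40+: 14300 × 0.964 + 16100 × 0.533 = 13785 + 8581 = 22366
Net migration: 20–29 − 600 → 7142
Giving 1779 / 12727 / 7142 / 4640 / 22366.
Period 2.
Births: 7142 × 0.363 = 2593
10–19: 1779 × 0.979 = 1742
20–29: 12727 × 0.98 = 12472
30–39: 7142 × 0.947 = 6763
40+: 4640 × 0.964 + 22366 × 0.533 = 4473 + 11921 = 16394
Net migration: 20–29 − 600 → 11872
Giving 2593 / 1742 / 11872 / 6763 / 16394.

6763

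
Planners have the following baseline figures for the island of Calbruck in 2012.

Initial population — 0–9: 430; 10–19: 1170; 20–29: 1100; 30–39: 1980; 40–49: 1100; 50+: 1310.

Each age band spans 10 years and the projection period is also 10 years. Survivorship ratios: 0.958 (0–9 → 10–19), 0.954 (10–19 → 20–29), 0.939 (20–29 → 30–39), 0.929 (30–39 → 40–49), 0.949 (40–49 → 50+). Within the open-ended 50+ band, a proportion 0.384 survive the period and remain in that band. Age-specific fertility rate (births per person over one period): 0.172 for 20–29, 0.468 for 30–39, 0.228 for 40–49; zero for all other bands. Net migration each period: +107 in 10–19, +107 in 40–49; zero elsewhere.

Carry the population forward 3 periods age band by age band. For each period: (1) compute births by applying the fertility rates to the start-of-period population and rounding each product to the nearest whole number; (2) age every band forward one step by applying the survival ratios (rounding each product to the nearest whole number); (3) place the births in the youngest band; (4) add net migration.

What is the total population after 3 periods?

(Bands numbered youngest = 1 to oldest = 6.)
[period 1]
Births: 1100 × 0.172 = 189 ; 1980 × 0.468 = 927 ; 1100 × 0.228 = 251 → total 1367
Band 2: 430 × 0.958 = 412
Band 3: 1170 × 0.954 = 1116
Band 4: 1100 × 0.939 = 1033
Band 5: 1980 × 0.929 = 1839
Band 6: 1100 × 0.949 + 1310 × 0.384 = 1044 + 503 = 1547
Net migration: Band 2 + 107 → 519; Band 5 + 107 → 1946
Giving 1367 / 519 / 1116 / 1033 / 1946 / 1547.
[period 2]
Births: 1116 × 0.172 = 192 ; 1033 × 0.468 = 483 ; 1946 × 0.228 = 444 → total 1119
Band 2: 1367 × 0.958 = 1310
Band 3: 519 × 0.954 = 495
Band 4: 1116 × 0.939 = 1048
Band 5: 1033 × 0.929 = 960
Band 6: 1946 × 0.949 + 1547 × 0.384 = 1847 + 594 = 2441
Net migration: Band 2 + 107 → 1417; Band 5 + 107 → 1067
Giving 1119 / 1417 / 495 / 1048 / 1067 / 2441.
[period 3]
Births: 495 × 0.172 = 85 ; 1048 × 0.468 = 490 ; 1067 × 0.228 = 243 → total 818
Band 2: 1119 × 0.958 = 1072
Band 3: 1417 × 0.954 = 1352
Band 4: 495 × 0.939 = 465
Band 5: 1048 × 0.929 = 974
Band 6: 1067 × 0.949 + 2441 × 0.384 = 1013 + 937 = 1950
Net migration: Band 2 + 107 → 1179; Band 5 + 107 → 1081
Giving 818 / 1179 / 1352 / 465 / 1081 / 1950.
Total after period 3: 818 + 1179 + 1352 + 465 + 1081 + 1950 = 6845

6845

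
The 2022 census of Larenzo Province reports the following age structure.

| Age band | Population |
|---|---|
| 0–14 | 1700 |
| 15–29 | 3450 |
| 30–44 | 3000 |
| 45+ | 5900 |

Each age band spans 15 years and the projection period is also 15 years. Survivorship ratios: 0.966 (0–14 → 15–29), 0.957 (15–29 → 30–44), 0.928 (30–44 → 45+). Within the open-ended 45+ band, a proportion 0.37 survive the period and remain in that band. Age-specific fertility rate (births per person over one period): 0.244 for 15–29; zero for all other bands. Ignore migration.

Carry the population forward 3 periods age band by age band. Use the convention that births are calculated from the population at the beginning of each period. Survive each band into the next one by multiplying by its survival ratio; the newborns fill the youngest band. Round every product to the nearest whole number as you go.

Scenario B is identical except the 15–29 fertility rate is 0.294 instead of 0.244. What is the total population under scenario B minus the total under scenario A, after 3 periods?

330

Numbering the bands 1..4 from youngest to oldest:
Period 1.
Births: 3450 × 0.244 = 842
Band 2: 1700 × 0.966 = 1642
Band 3: 3450 × 0.957 = 3302
Band 4: 3000 × 0.928 + 5900 × 0.37 = 2784 + 2183 = 4967
→ [842, 1642, 3302, 4967]
Period 2.
Births: 1642 × 0.244 = 401
Band 2: 842 × 0.966 = 813
Band 3: 1642 × 0.957 = 1571
Band 4: 3302 × 0.928 + 4967 × 0.37 = 3064 + 1838 = 4902
→ [401, 813, 1571, 4902]
Period 3.
Births: 813 × 0.244 = 198
Band 2: 401 × 0.966 = 387
Band 3: 813 × 0.957 = 778
Band 4: 1571 × 0.928 + 4902 × 0.37 = 1458 + 1814 = 3272
→ [198, 387, 778, 3272]
Scenario A total after 3 periods: 4635
Scenario B projection —
Period 1.
Births: 3450 × 0.294 = 1014
Band 2: 1700 × 0.966 = 1642
Band 3: 3450 × 0.957 = 3302
Band 4: 3000 × 0.928 + 5900 × 0.37 = 2784 + 2183 = 4967
→ [1014, 1642, 3302, 4967]
Period 2.
Births: 1642 × 0.294 = 483
Band 2: 1014 × 0.966 = 980
Band 3: 1642 × 0.957 = 1571
Band 4: 3302 × 0.928 + 4967 × 0.37 = 3064 + 1838 = 4902
→ [483, 980, 1571, 4902]
Period 3.
Births: 980 × 0.294 = 288
Band 2: 483 × 0.966 = 467
Band 3: 980 × 0.957 = 938
Band 4: 1571 × 0.928 + 4902 × 0.37 = 1458 + 1814 = 3272
→ [288, 467, 938, 3272]
Scenario B total after 3 periods: 4965
Difference B − A = 4965 − 4635 = 330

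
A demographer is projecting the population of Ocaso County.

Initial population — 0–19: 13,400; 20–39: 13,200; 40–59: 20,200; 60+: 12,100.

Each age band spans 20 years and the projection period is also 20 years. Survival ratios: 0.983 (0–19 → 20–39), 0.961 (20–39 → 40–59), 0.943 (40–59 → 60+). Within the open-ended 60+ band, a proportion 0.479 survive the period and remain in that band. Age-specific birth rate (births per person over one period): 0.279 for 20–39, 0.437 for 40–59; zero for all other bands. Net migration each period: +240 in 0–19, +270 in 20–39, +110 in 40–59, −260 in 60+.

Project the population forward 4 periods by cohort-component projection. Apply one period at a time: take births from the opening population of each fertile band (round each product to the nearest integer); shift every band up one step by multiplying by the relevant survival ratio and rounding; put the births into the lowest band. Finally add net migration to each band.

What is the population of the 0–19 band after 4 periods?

(Groups numbered youngest = 1 to oldest = 4.)
Period 1:
Births: 13200 * 0.279 = 3683 ; 20200 * 0.437 = 8827 — total 12510
Group 2: 13400 * 0.983 = 13172
Group 3: 13200 * 0.961 = 12685
Group 4: 20200 * 0.943 + 12100 * 0.479 = 19049 + 5796 = 24845
Net migration: Group 1 + 240 → 12750; Group 2 + 270 → 13442; Group 3 + 110 → 12795; Group 4 − 260 → 24585
Population now: 0–19=12750, 20–39=13442, 40–59=12795, 60+=24585
Period 2:
Births: 13442 * 0.279 = 3750 ; 12795 * 0.437 = 5591 — total 9341
Group 2: 12750 * 0.983 = 12533
Group 3: 13442 * 0.961 = 12918
Group 4: 12795 * 0.943 + 24585 * 0.479 = 12066 + 11776 = 23842
Net migration: Group 1 + 240 → 9581; Group 2 + 270 → 12803; Group 3 + 110 → 13028; Group 4 − 260 → 23582
Population now: 0–19=9581, 20–39=12803, 40–59=13028, 60+=23582
Period 3:
Births: 12803 * 0.279 = 3572 ; 13028 * 0.437 = 5693 — total 9265
Group 2: 9581 * 0.983 = 9418
Group 3: 12803 * 0.961 = 12304
Group 4: 13028 * 0.943 + 23582 * 0.479 = 12285 + 11296 = 23581
Net migration: Group 1 + 240 → 9505; Group 2 + 270 → 9688; Group 3 + 110 → 12414; Group 4 − 260 → 23321
Population now: 0–19=9505, 20–39=9688, 40–59=12414, 60+=23321
Period 4:
Births: 9688 * 0.279 = 2703 ; 12414 * 0.437 = 5425 — total 8128
Group 2: 9505 * 0.983 = 9343
Group 3: 9688 * 0.961 = 9310
Group 4: 12414 * 0.943 + 23321 * 0.479 = 11706 + 11171 = 22877
Net migration: Group 1 + 240 → 8368; Group 2 + 270 → 9613; Group 3 + 110 → 9420; Group 4 − 260 → 22617
Population now: 0–19=8368, 20–39=9613, 40–59=9420, 60+=22617

8368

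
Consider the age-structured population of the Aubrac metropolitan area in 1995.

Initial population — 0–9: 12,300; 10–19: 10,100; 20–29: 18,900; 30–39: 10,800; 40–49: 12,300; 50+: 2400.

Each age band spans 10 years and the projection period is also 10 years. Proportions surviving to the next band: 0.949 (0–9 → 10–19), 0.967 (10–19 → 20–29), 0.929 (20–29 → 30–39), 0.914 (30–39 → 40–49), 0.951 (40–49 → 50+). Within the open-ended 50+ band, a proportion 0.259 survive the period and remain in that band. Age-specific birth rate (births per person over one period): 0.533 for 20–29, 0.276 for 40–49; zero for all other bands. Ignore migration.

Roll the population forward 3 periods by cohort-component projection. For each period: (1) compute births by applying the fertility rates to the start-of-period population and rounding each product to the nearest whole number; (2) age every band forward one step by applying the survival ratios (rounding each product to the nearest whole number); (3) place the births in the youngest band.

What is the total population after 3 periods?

67633

Let band 1 be 0–9 through band 6 = 50+.
[period 1]
Births: 18900 * 0.533 = 10074, 12300 * 0.276 = 3395 → total 13469
Band 2: 12300 * 0.949 = 11673
Band 3: 10100 * 0.967 = 9767
Band 4: 18900 * 0.929 = 17558
Band 5: 10800 * 0.914 = 9871
Band 6: 12300 * 0.951 + 2400 * 0.259 = 11697 + 622 = 12319
End of period: [13469, 11673, 9767, 17558, 9871, 12319]
[period 2]
Births: 9767 * 0.533 = 5206, 9871 * 0.276 = 2724 → total 7930
Band 2: 13469 * 0.949 = 12782
Band 3: 11673 * 0.967 = 11288
Band 4: 9767 * 0.929 = 9074
Band 5: 17558 * 0.914 = 16048
Band 6: 9871 * 0.951 + 12319 * 0.259 = 9387 + 3191 = 12578
End of period: [7930, 12782, 11288, 9074, 16048, 12578]
[period 3]
Births: 11288 * 0.533 = 6017, 16048 * 0.276 = 4429 → total 10446
Band 2: 7930 * 0.949 = 7526
Band 3: 12782 * 0.967 = 12360
Band 4: 11288 * 0.929 = 10487
Band 5: 9074 * 0.914 = 8294
Band 6: 16048 * 0.951 + 12578 * 0.259 = 15262 + 3258 = 18520
End of period: [10446, 7526, 12360, 10487, 8294, 18520]
Total after period 3: 10446 + 7526 + 12360 + 10487 + 8294 + 18520 = 67633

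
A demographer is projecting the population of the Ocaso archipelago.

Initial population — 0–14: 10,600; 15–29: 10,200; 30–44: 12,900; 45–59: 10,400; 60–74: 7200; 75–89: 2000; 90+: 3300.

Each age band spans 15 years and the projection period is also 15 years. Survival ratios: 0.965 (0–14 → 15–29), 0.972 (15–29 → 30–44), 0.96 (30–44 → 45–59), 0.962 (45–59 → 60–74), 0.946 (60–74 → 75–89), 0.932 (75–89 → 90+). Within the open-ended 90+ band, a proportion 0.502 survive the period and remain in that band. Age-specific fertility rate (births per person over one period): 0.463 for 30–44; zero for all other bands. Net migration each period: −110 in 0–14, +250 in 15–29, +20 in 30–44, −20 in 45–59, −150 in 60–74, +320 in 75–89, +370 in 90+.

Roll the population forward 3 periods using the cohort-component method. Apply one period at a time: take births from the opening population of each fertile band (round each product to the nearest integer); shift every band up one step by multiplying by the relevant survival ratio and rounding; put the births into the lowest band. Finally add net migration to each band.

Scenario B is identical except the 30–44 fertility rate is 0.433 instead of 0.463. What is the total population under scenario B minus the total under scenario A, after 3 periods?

-958

Let band 1 be 0–14 through band 7 = 90+.
Period 1.
Births: 12900 * 0.463 = 5973
Band 2: 10600 * 0.965 = 10229
Band 3: 10200 * 0.972 = 9914
Band 4: 12900 * 0.96 = 12384
Band 5: 10400 * 0.962 = 10005
Band 6: 7200 * 0.946 = 6811
Band 7: 2000 * 0.932 + 3300 * 0.502 = 1864 + 1657 = 3521
Net migration: Band 1 − 110 → 5863; Band 2 + 250 → 10479; Band 3 + 20 → 9934; Band 4 − 20 → 12364; Band 5 − 150 → 9855; Band 6 + 320 → 7131; Band 7 + 370 → 3891
→ [5863, 10479, 9934, 12364, 9855, 7131, 3891]
Period 2.
Births: 9934 * 0.463 = 4599
Band 2: 5863 * 0.965 = 5658
Band 3: 10479 * 0.972 = 10186
Band 4: 9934 * 0.96 = 9537
Band 5: 12364 * 0.962 = 11894
Band 6: 9855 * 0.946 = 9323
Band 7: 7131 * 0.932 + 3891 * 0.502 = 6646 + 1953 = 8599
Net migration: Band 1 − 110 → 4489; Band 2 + 250 → 5908; Band 3 + 20 → 10206; Band 4 − 20 → 9517; Band 5 − 150 → 11744; Band 6 + 320 → 9643; Band 7 + 370 → 8969
→ [4489, 5908, 10206, 9517, 11744, 9643, 8969]
Period 3.
Births: 10206 * 0.463 = 4725
Band 2: 4489 * 0.965 = 4332
Band 3: 5908 * 0.972 = 5743
Band 4: 10206 * 0.96 = 9798
Band 5: 9517 * 0.962 = 9155
Band 6: 11744 * 0.946 = 11110
Band 7: 9643 * 0.932 + 8969 * 0.502 = 8987 + 4502 = 13489
Net migration: Band 1 − 110 → 4615; Band 2 + 250 → 4582; Band 3 + 20 → 5763; Band 4 − 20 → 9778; Band 5 − 150 → 9005; Band 6 + 320 → 11430; Band 7 + 370 → 13859
→ [4615, 4582, 5763, 9778, 9005, 11430, 13859]
Scenario A total after 3 periods: 59032
Scenario B projection —
Period 1.
Births: 12900 * 0.433 = 5586
Band 2: 10600 * 0.965 = 10229
Band 3: 10200 * 0.972 = 9914
Band 4: 12900 * 0.96 = 12384
Band 5: 10400 * 0.962 = 10005
Band 6: 7200 * 0.946 = 6811
Band 7: 2000 * 0.932 + 3300 * 0.502 = 1864 + 1657 = 3521
Net migration: Band 1 − 110 → 5476; Band 2 + 250 → 10479; Band 3 + 20 → 9934; Band 4 − 20 → 12364; Band 5 − 150 → 9855; Band 6 + 320 → 7131; Band 7 + 370 → 3891
→ [5476, 10479, 9934, 12364, 9855, 7131, 3891]
Period 2.
Births: 9934 * 0.433 = 4301
Band 2: 5476 * 0.965 = 5284
Band 3: 10479 * 0.972 = 10186
Band 4: 9934 * 0.96 = 9537
Band 5: 12364 * 0.962 = 11894
Band 6: 9855 * 0.946 = 9323
Band 7: 7131 * 0.932 + 3891 * 0.502 = 6646 + 1953 = 8599
Net migration: Band 1 − 110 → 4191; Band 2 + 250 → 5534; Band 3 + 20 → 10206; Band 4 − 20 → 9517; Band 5 − 150 → 11744; Band 6 + 320 → 9643; Band 7 + 370 → 8969
→ [4191, 5534, 10206, 9517, 11744, 9643, 8969]
Period 3.
Births: 10206 * 0.433 = 4419
Band 2: 4191 * 0.965 = 4044
Band 3: 5534 * 0.972 = 5379
Band 4: 10206 * 0.96 = 9798
Band 5: 9517 * 0.962 = 9155
Band 6: 11744 * 0.946 = 11110
Band 7: 9643 * 0.932 + 8969 * 0.502 = 8987 + 4502 = 13489
Net migration: Band 1 − 110 → 4309; Band 2 + 250 → 4294; Band 3 + 20 → 5399; Band 4 − 20 → 9778; Band 5 − 150 → 9005; Band 6 + 320 → 11430; Band 7 + 370 → 13859
→ [4309, 4294, 5399, 9778, 9005, 11430, 13859]
Scenario B total after 3 periods: 58074
Difference B − A = 58074 − 59032 = -958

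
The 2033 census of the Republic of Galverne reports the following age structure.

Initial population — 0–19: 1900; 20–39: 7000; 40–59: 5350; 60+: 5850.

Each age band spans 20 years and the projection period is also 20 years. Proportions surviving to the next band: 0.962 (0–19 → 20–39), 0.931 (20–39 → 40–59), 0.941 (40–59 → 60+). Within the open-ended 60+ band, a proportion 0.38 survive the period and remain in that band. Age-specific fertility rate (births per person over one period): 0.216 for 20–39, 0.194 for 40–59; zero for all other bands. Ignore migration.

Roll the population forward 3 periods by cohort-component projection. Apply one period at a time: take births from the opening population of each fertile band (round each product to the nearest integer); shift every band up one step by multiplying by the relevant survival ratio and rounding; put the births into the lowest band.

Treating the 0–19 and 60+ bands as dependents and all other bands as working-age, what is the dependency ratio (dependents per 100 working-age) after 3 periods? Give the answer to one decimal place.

Call the bands 1 to 4, youngest first.
Period 1.
Births: 7000 * 0.216 = 1512 ; 5350 * 0.194 = 1038 → total 2550
Band 2: 1900 * 0.962 = 1828
Band 3: 7000 * 0.931 = 6517
Band 4: 5350 * 0.941 + 5850 * 0.38 = 5034 + 2223 = 7257
Giving 2550 / 1828 / 6517 / 7257.
Period 2.
Births: 1828 * 0.216 = 395 ; 6517 * 0.194 = 1264 → total 1659
Band 2: 2550 * 0.962 = 2453
Band 3: 1828 * 0.931 = 1702
Band 4: 6517 * 0.941 + 7257 * 0.38 = 6132 + 2758 = 8890
Giving 1659 / 2453 / 1702 / 8890.
Period 3.
Births: 2453 * 0.216 = 530 ; 1702 * 0.194 = 330 → total 860
Band 2: 1659 * 0.962 = 1596
Band 3: 2453 * 0.931 = 2284
Band 4: 1702 * 0.941 + 8890 * 0.38 = 1602 + 3378 = 4980
Giving 860 / 1596 / 2284 / 4980.
Dependents (band 0–19 + band 60+) = 860 + 4980 = 5840; working-age = 3880; ratio = 5840/3880 × 100 = 150.5

150.5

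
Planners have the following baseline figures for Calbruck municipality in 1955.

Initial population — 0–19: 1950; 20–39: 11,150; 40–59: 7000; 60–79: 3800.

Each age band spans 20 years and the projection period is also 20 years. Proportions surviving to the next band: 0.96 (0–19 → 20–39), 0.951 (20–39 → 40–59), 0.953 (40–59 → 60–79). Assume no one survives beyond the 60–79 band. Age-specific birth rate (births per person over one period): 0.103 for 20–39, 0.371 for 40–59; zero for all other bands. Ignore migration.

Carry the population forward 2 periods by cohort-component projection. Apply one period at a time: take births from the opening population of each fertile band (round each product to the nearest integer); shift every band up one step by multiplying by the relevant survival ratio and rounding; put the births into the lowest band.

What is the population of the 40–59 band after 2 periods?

— Period 1 —
Births: 11150 × 0.103 = 1148  |  7000 × 0.371 = 2597 → total 3745
20–39: 1950 × 0.96 = 1872
40–59: 11150 × 0.951 = 10604
60–79: 7000 × 0.953 = 6671
End of period: [3745, 1872, 10604, 6671]
— Period 2 —
Births: 1872 × 0.103 = 193  |  10604 × 0.371 = 3934 → total 4127
20–39: 3745 × 0.96 = 3595
40–59: 1872 × 0.951 = 1780
60–79: 10604 × 0.953 = 10106
End of period: [4127, 3595, 1780, 10106]

1780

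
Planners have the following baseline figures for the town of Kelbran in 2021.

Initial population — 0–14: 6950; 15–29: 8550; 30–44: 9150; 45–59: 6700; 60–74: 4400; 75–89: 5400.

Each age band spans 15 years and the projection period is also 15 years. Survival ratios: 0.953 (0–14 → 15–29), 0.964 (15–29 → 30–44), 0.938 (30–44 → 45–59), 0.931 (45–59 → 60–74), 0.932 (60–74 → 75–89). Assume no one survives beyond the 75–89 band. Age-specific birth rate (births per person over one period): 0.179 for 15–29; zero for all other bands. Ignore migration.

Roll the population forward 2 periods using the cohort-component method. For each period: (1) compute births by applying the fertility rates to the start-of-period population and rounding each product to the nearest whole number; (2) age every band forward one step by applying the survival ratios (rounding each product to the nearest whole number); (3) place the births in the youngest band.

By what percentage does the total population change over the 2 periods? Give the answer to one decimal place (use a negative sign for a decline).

-25.7

Period 1.
Births: 8550 * 0.179 = 1530
15–29: 6950 * 0.953 = 6623
30–44: 8550 * 0.964 = 8242
45–59: 9150 * 0.938 = 8583
60–74: 6700 * 0.931 = 6238
75–89: 4400 * 0.932 = 4101
Population now: 0–14=1530, 15–29=6623, 30–44=8242, 45–59=8583, 60–74=6238, 75–89=4101
Period 2.
Births: 6623 * 0.179 = 1186
15–29: 1530 * 0.953 = 1458
30–44: 6623 * 0.964 = 6385
45–59: 8242 * 0.938 = 7731
60–74: 8583 * 0.931 = 7991
75–89: 6238 * 0.932 = 5814
Population now: 0–14=1186, 15–29=1458, 30–44=6385, 45–59=7731, 60–74=7991, 75–89=5814
Total: 41150 → 30565; change = -10585; percentage change = -25.7%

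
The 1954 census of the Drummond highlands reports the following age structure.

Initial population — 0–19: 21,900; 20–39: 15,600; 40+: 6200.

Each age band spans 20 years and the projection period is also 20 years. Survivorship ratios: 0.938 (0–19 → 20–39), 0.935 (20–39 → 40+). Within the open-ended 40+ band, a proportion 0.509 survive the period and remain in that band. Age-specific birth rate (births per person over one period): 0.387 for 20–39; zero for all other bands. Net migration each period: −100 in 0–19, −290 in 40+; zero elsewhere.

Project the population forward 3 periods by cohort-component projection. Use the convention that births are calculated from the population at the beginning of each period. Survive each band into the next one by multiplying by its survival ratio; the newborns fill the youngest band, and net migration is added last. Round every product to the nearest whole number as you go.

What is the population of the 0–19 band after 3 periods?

(Bands numbered youngest = 1 to oldest = 3.)
[period 1]
Births: 15600 * 0.387 = 6037
Band 2: 21900 * 0.938 = 20542
Band 3: 15600 * 0.935 + 6200 * 0.509 = 14586 + 3156 = 17742
Net migration: Band 1 − 100 → 5937; Band 3 − 290 → 17452
Population now: 0–19=5937, 20–39=20542, 40+=17452
[period 2]
Births: 20542 * 0.387 = 7950
Band 2: 5937 * 0.938 = 5569
Band 3: 20542 * 0.935 + 17452 * 0.509 = 19207 + 8883 = 28090
Net migration: Band 1 − 100 → 7850; Band 3 − 290 → 27800
Population now: 0–19=7850, 20–39=5569, 40+=27800
[period 3]
Births: 5569 * 0.387 = 2155
Band 2: 7850 * 0.938 = 7363
Band 3: 5569 * 0.935 + 27800 * 0.509 = 5207 + 14150 = 19357
Net migration: Band 1 − 100 → 2055; Band 3 − 290 → 19067
Population now: 0–19=2055, 20–39=7363, 40+=19067

2055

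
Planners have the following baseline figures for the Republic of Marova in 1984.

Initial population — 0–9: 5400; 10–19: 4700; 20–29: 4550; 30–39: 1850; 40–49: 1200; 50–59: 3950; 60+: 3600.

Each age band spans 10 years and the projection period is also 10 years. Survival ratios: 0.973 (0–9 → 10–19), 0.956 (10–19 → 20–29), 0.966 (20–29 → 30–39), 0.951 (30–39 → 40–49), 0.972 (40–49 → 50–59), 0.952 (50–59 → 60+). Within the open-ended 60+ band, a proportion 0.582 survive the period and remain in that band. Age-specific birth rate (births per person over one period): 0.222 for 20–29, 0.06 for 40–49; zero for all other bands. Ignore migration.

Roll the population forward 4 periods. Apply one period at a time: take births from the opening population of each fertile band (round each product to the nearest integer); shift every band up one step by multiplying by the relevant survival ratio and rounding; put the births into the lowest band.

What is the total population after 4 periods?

(Groups numbered youngest = 1 to oldest = 7.)
After projecting period 1:
Births: 4550 × 0.222 = 1010  |  1200 × 0.06 = 72 ⇒ total 1082
Group 2: 5400 × 0.973 = 5254
Group 3: 4700 × 0.956 = 4493
Group 4: 4550 × 0.966 = 4395
Group 5: 1850 × 0.951 = 1759
Group 6: 1200 × 0.972 = 1166
Group 7: 3950 × 0.952 + 3600 × 0.582 = 3760 + 2095 = 5855
→ [1082, 5254, 4493, 4395, 1759, 1166, 5855]
After projecting period 2:
Births: 4493 × 0.222 = 997  |  1759 × 0.06 = 106 ⇒ total 1103
Group 2: 1082 × 0.973 = 1053
Group 3: 5254 × 0.956 = 5023
Group 4: 4493 × 0.966 = 4340
Group 5: 4395 × 0.951 = 4180
Group 6: 1759 × 0.972 = 1710
Group 7: 1166 × 0.952 + 5855 × 0.582 = 1110 + 3408 = 4518
→ [1103, 1053, 5023, 4340, 4180, 1710, 4518]
After projecting period 3:
Births: 5023 × 0.222 = 1115  |  4180 × 0.06 = 251 ⇒ total 1366
Group 2: 1103 × 0.973 = 1073
Group 3: 1053 × 0.956 = 1007
Group 4: 5023 × 0.966 = 4852
Group 5: 4340 × 0.951 = 4127
Group 6: 4180 × 0.972 = 4063
Group 7: 1710 × 0.952 + 4518 × 0.582 = 1628 + 2629 = 4257
→ [1366, 1073, 1007, 4852, 4127, 4063, 4257]
After projecting period 4:
Births: 1007 × 0.222 = 224  |  4127 × 0.06 = 248 ⇒ total 472
Group 2: 1366 × 0.973 = 1329
Group 3: 1073 × 0.956 = 1026
Group 4: 1007 × 0.966 = 973
Group 5: 4852 × 0.951 = 4614
Group 6: 4127 × 0.972 = 4011
Group 7: 4063 × 0.952 + 4257 × 0.582 = 3868 + 2478 = 6346
→ [472, 1329, 1026, 973, 4614, 4011, 6346]
Total after period 4: 472 + 1329 + 1026 + 973 + 4614 + 4011 + 6346 = 18771

18771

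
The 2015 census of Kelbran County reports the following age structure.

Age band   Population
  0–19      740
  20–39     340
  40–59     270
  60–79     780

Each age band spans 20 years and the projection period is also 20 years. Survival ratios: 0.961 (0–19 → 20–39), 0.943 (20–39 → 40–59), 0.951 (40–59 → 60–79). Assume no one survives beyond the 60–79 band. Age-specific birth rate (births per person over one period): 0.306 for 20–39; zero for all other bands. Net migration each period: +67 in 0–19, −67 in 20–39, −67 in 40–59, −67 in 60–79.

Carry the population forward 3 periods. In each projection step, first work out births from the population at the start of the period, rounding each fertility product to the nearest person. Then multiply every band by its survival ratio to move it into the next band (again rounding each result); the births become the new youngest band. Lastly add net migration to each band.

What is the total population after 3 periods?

755

Call the bands 1 to 4, youngest first.
After projecting period 1:
Births: 340 × 0.306 = 104
Band 2: 740 × 0.961 = 711
Band 3: 340 × 0.943 = 321
Band 4: 270 × 0.951 = 257
Net migration: Band 1 + 67 → 171; Band 2 − 67 → 644; Band 3 − 67 → 254; Band 4 − 67 → 190
→ [171, 644, 254, 190]
After projecting period 2:
Births: 644 × 0.306 = 197
Band 2: 171 × 0.961 = 164
Band 3: 644 × 0.943 = 607
Band 4: 254 × 0.951 = 242
Net migration: Band 1 + 67 → 264; Band 2 − 67 → 97; Band 3 − 67 → 540; Band 4 − 67 → 175
→ [264, 97, 540, 175]
After projecting period 3:
Births: 97 × 0.306 = 30
Band 2: 264 × 0.961 = 254
Band 3: 97 × 0.943 = 91
Band 4: 540 × 0.951 = 514
Net migration: Band 1 + 67 → 97; Band 2 − 67 → 187; Band 3 − 67 → 24; Band 4 − 67 → 447
→ [97, 187, 24, 447]
Total after period 3: 97 + 187 + 24 + 447 = 755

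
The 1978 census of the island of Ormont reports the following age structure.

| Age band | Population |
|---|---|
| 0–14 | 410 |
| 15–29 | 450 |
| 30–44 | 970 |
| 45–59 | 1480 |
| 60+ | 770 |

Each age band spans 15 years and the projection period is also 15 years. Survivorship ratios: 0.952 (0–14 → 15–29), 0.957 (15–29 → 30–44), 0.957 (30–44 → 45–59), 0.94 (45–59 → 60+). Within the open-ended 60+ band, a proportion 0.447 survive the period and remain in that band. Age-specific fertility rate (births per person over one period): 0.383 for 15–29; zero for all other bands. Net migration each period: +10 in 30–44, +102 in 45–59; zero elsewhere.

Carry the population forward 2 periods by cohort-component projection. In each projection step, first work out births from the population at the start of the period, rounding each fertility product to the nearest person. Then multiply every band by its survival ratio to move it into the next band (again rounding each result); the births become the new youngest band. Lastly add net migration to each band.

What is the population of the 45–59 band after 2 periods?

524

(Bands numbered youngest = 1 to oldest = 5.)
Period 1:
Births: 450 × 0.383 = 172
Band 2: 410 × 0.952 = 390
Band 3: 450 × 0.957 = 431
Band 4: 970 × 0.957 = 928
Band 5: 1480 × 0.94 + 770 × 0.447 = 1391 + 344 = 1735
Net migration: Band 3 + 10 → 441; Band 4 + 102 → 1030
→ [172, 390, 441, 1030, 1735]
Period 2:
Births: 390 × 0.383 = 149
Band 2: 172 × 0.952 = 164
Band 3: 390 × 0.957 = 373
Band 4: 441 × 0.957 = 422
Band 5: 1030 × 0.94 + 1735 × 0.447 = 968 + 776 = 1744
Net migration: Band 3 + 10 → 383; Band 4 + 102 → 524
→ [149, 164, 383, 524, 1744]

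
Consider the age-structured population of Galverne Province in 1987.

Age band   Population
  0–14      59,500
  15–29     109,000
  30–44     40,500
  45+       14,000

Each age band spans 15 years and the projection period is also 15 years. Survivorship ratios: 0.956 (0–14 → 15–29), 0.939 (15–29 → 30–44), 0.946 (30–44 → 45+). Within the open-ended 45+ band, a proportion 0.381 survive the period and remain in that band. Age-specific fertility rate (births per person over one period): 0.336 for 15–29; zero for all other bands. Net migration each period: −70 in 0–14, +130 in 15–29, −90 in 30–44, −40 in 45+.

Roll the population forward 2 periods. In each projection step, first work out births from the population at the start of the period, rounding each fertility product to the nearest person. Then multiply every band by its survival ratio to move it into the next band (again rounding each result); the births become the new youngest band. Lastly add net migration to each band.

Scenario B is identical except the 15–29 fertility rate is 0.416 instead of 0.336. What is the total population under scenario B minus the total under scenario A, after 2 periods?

(Groups numbered youngest = 1 to oldest = 4.)
After projecting period 1:
Births: 109000 * 0.336 = 36624
Group 2: 59500 * 0.956 = 56882
Group 3: 109000 * 0.939 = 102351
Group 4: 40500 * 0.946 + 14000 * 0.381 = 38313 + 5334 = 43647
Net migration: Group 1 − 70 → 36554; Group 2 + 130 → 57012; Group 3 − 90 → 102261; Group 4 − 40 → 43607
Giving 36554 / 57012 / 102261 / 43607.
After projecting period 2:
Births: 57012 * 0.336 = 19156
Group 2: 36554 * 0.956 = 34946
Group 3: 57012 * 0.939 = 53534
Group 4: 102261 * 0.946 + 43607 * 0.381 = 96739 + 16614 = 113353
Net migration: Group 1 − 70 → 19086; Group 2 + 130 → 35076; Group 3 − 90 → 53444; Group 4 − 40 → 113313
Giving 19086 / 35076 / 53444 / 113313.
Scenario A total after 2 periods: 220919
Scenario B projection —
After projecting period 1:
Births: 109000 * 0.416 = 45344
Group 2: 59500 * 0.956 = 56882
Group 3: 109000 * 0.939 = 102351
Group 4: 40500 * 0.946 + 14000 * 0.381 = 38313 + 5334 = 43647
Net migration: Group 1 − 70 → 45274; Group 2 + 130 → 57012; Group 3 − 90 → 102261; Group 4 − 40 → 43607
Giving 45274 / 57012 / 102261 / 43607.
After projecting period 2:
Births: 57012 * 0.416 = 23717
Group 2: 45274 * 0.956 = 43282
Group 3: 57012 * 0.939 = 53534
Group 4: 102261 * 0.946 + 43607 * 0.381 = 96739 + 16614 = 113353
Net migration: Group 1 − 70 → 23647; Group 2 + 130 → 43412; Group 3 − 90 → 53444; Group 4 − 40 → 113313
Giving 23647 / 43412 / 53444 / 113313.
Scenario B total after 2 periods: 233816
Difference B − A = 233816 − 220919 = 12897

12897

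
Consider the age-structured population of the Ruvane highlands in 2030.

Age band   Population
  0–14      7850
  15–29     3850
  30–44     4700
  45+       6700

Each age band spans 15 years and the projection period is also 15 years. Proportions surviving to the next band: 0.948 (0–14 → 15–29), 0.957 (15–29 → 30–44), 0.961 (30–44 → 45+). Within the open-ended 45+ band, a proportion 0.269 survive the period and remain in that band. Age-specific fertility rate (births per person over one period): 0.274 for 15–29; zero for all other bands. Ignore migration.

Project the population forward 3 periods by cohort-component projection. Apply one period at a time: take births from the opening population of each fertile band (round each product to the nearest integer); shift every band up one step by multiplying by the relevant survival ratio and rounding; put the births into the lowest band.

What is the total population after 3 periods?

11418

(Groups numbered youngest = 1 to oldest = 4.)
— Period 1 —
Births: 3850 × 0.274 = 1055
Group 2: 7850 × 0.948 = 7442
Group 3: 3850 × 0.957 = 3684
Group 4: 4700 × 0.961 + 6700 × 0.269 = 4517 + 1802 = 6319
→ [1055, 7442, 3684, 6319]
— Period 2 —
Births: 7442 × 0.274 = 2039
Group 2: 1055 × 0.948 = 1000
Group 3: 7442 × 0.957 = 7122
Group 4: 3684 × 0.961 + 6319 × 0.269 = 3540 + 1700 = 5240
→ [2039, 1000, 7122, 5240]
— Period 3 —
Births: 1000 × 0.274 = 274
Group 2: 2039 × 0.948 = 1933
Group 3: 1000 × 0.957 = 957
Group 4: 7122 × 0.961 + 5240 × 0.269 = 6844 + 1410 = 8254
→ [274, 1933, 957, 8254]
Total after period 3: 274 + 1933 + 957 + 8254 = 11418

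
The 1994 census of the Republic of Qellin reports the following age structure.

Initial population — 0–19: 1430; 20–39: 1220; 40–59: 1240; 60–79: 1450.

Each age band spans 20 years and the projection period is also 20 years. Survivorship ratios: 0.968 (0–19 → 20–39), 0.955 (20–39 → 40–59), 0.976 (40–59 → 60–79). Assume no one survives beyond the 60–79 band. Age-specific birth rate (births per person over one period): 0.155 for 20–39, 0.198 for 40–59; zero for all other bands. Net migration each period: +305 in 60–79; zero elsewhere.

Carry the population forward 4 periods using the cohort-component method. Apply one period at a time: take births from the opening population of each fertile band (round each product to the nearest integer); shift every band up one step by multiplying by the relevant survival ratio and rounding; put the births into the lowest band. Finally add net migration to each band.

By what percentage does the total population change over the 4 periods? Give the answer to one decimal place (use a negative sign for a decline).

-70.5

Numbering the bands 1..4 from youngest to oldest:
Period 1.
Births: 1220 × 0.155 = 189  |  1240 × 0.198 = 246 → 435
Band 2: 1430 × 0.968 = 1384
Band 3: 1220 × 0.955 = 1165
Band 4: 1240 × 0.976 = 1210
Net migration: Band 4 + 305 → 1515
Giving 435 / 1384 / 1165 / 1515.
Period 2.
Births: 1384 × 0.155 = 215  |  1165 × 0.198 = 231 → 446
Band 2: 435 × 0.968 = 421
Band 3: 1384 × 0.955 = 1322
Band 4: 1165 × 0.976 = 1137
Net migration: Band 4 + 305 → 1442
Giving 446 / 421 / 1322 / 1442.
Period 3.
Births: 421 × 0.155 = 65  |  1322 × 0.198 = 262 → 327
Band 2: 446 × 0.968 = 432
Band 3: 421 × 0.955 = 402
Band 4: 1322 × 0.976 = 1290
Net migration: Band 4 + 305 → 1595
Giving 327 / 432 / 402 / 1595.
Period 4.
Births: 432 × 0.155 = 67  |  402 × 0.198 = 80 → 147
Band 2: 327 × 0.968 = 317
Band 3: 432 × 0.955 = 413
Band 4: 402 × 0.976 = 392
Net migration: Band 4 + 305 → 697
Giving 147 / 317 / 413 / 697.
Total: 5340 → 1574; change = -3766; percentage change = -70.5%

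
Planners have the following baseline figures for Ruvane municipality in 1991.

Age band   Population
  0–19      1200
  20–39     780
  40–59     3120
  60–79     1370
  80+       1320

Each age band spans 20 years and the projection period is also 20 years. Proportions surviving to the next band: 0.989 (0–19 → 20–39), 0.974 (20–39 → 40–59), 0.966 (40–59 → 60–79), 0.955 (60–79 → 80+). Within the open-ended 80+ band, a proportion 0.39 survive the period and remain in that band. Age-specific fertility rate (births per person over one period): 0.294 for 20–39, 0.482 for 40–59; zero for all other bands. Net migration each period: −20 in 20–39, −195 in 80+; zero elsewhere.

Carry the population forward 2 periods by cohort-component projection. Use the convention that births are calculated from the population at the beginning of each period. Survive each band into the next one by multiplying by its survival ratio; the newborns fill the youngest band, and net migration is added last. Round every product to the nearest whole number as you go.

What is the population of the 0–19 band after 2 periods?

709

(Bands numbered youngest = 1 to oldest = 5.)
— Period 1 —
Births: 780 × 0.294 = 229, 3120 × 0.482 = 1504 → 1733
Band 2: 1200 × 0.989 = 1187
Band 3: 780 × 0.974 = 760
Band 4: 3120 × 0.966 = 3014
Band 5: 1370 × 0.955 + 1320 × 0.39 = 1308 + 515 = 1823
Net migration: Band 2 − 20 → 1167; Band 5 − 195 → 1628
Population now: 0–19=1733, 20–39=1167, 40–59=760, 60–79=3014, 80+=1628
— Period 2 —
Births: 1167 × 0.294 = 343, 760 × 0.482 = 366 → 709
Band 2: 1733 × 0.989 = 1714
Band 3: 1167 × 0.974 = 1137
Band 4: 760 × 0.966 = 734
Band 5: 3014 × 0.955 + 1628 × 0.39 = 2878 + 635 = 3513
Net migration: Band 2 − 20 → 1694; Band 5 − 195 → 3318
Population now: 0–19=709, 20–39=1694, 40–59=1137, 60–79=734, 80+=3318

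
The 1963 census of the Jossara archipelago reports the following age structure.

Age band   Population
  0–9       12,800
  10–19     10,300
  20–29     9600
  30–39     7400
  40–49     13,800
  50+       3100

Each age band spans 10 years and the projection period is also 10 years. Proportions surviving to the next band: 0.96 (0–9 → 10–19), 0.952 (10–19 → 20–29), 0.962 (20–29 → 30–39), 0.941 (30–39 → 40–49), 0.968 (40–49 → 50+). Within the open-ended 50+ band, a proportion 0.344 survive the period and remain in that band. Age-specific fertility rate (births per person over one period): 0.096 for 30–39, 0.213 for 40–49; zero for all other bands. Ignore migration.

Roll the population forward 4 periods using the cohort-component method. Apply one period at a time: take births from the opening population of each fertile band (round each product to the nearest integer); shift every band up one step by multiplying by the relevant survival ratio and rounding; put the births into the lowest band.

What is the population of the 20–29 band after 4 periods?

2166

(Groups numbered youngest = 1 to oldest = 6.)
After projecting period 1:
Births: 7400 × 0.096 = 710, 13800 × 0.213 = 2939 → 3649
Group 2: 12800 × 0.96 = 12288
Group 3: 10300 × 0.952 = 9806
Group 4: 9600 × 0.962 = 9235
Group 5: 7400 × 0.941 = 6963
Group 6: 13800 × 0.968 + 3100 × 0.344 = 13358 + 1066 = 14424
→ [3649, 12288, 9806, 9235, 6963, 14424]
After projecting period 2:
Births: 9235 × 0.096 = 887, 6963 × 0.213 = 1483 → 2370
Group 2: 3649 × 0.96 = 3503
Group 3: 12288 × 0.952 = 11698
Group 4: 9806 × 0.962 = 9433
Group 5: 9235 × 0.941 = 8690
Group 6: 6963 × 0.968 + 14424 × 0.344 = 6740 + 4962 = 11702
→ [2370, 3503, 11698, 9433, 8690, 11702]
After projecting period 3:
Births: 9433 × 0.096 = 906, 8690 × 0.213 = 1851 → 2757
Group 2: 2370 × 0.96 = 2275
Group 3: 3503 × 0.952 = 3335
Group 4: 11698 × 0.962 = 11253
Group 5: 9433 × 0.941 = 8876
Group 6: 8690 × 0.968 + 11702 × 0.344 = 8412 + 4025 = 12437
→ [2757, 2275, 3335, 11253, 8876, 12437]
After projecting period 4:
Births: 11253 × 0.096 = 1080, 8876 × 0.213 = 1891 → 2971
Group 2: 2757 × 0.96 = 2647
Group 3: 2275 × 0.952 = 2166
Group 4: 3335 × 0.962 = 3208
Group 5: 11253 × 0.941 = 10589
Group 6: 8876 × 0.968 + 12437 × 0.344 = 8592 + 4278 = 12870
→ [2971, 2647, 2166, 3208, 10589, 12870]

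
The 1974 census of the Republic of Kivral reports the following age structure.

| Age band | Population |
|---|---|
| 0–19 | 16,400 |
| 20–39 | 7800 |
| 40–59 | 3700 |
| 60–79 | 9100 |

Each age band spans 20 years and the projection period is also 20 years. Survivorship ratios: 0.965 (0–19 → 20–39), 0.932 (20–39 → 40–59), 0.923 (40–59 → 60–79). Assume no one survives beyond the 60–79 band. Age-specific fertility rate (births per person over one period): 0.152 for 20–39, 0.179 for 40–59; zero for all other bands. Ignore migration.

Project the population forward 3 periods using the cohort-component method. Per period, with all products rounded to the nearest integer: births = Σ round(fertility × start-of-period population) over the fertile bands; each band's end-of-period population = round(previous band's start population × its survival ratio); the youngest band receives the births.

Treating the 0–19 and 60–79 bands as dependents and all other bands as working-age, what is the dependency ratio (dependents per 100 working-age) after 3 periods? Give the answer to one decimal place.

Let band 1 be 0–19 through band 4 = 60–79.
— Period 1 —
Births: 7800 × 0.152 = 1186 ; 3700 × 0.179 = 662 → 1848
Band 2: 16400 × 0.965 = 15826
Band 3: 7800 × 0.932 = 7270
Band 4: 3700 × 0.923 = 3415
→ [1848, 15826, 7270, 3415]
— Period 2 —
Births: 15826 × 0.152 = 2406 ; 7270 × 0.179 = 1301 → 3707
Band 2: 1848 × 0.965 = 1783
Band 3: 15826 × 0.932 = 14750
Band 4: 7270 × 0.923 = 6710
→ [3707, 1783, 14750, 6710]
— Period 3 —
Births: 1783 × 0.152 = 271 ; 14750 × 0.179 = 2640 → 2911
Band 2: 3707 × 0.965 = 3577
Band 3: 1783 × 0.932 = 1662
Band 4: 14750 × 0.923 = 13614
→ [2911, 3577, 1662, 13614]
Dependents (band 0–19 + band 60–79) = 2911 + 13614 = 16525; working-age = 5239; ratio = 16525/5239 × 100 = 315.4

315.4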